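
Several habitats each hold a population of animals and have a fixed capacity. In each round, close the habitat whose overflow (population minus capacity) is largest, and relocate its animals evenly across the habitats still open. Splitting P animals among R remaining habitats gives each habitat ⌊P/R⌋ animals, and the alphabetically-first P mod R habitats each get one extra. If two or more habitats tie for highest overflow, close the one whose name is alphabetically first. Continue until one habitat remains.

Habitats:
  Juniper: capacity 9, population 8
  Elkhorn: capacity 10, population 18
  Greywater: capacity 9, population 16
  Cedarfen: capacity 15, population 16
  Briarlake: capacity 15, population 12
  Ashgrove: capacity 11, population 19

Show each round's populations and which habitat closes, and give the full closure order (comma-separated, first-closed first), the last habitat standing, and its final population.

Closure order: Ashgrove, Elkhorn, Greywater, Cedarfen, Briarlake
Last habitat: Juniper with 89 animals

Round 1: Ashgrove=19 Briarlake=12 Cedarfen=16 Elkhorn=18 Greywater=16 Juniper=8 → close Ashgrove (overflow 8)
  19÷5 = 3 each, +1 to first 4
Round 2: Briarlake=16 Cedarfen=20 Elkhorn=22 Greywater=20 Juniper=11 → close Elkhorn (overflow 12)
  22÷4 = 5 each, +1 to first 2
Round 3: Briarlake=22 Cedarfen=26 Greywater=25 Juniper=16 → close Greywater (overflow 16)
  25÷3 = 8 each, +1 to first 1
Round 4: Briarlake=31 Cedarfen=34 Juniper=24 → close Cedarfen (overflow 19)
  34÷2 = 17 each, +1 to first 0
Round 5: Briarlake=48 Juniper=41 → close Briarlake (overflow 33)
  48÷1 = 48 each, +1 to first 0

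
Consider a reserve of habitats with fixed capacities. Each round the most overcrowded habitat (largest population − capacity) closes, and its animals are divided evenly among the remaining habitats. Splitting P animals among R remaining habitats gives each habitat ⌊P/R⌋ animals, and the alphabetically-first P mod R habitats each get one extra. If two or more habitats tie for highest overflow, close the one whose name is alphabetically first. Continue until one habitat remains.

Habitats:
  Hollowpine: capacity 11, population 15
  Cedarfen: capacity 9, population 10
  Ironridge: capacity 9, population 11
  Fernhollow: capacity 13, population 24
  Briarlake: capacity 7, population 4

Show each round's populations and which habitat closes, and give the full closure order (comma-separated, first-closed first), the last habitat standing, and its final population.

Round 1: Briarlake=4 Cedarfen=10 Fernhollow=24 Hollowpine=15 Ironridge=11 → close Fernhollow (overflow 11)
  24÷4 = 6 each, +1 to first 0
Round 2: Briarlake=10 Cedarfen=16 Hollowpine=21 Ironridge=17 → close Hollowpine (overflow 10)
  21÷3 = 7 each, +1 to first 0
Round 3: Briarlake=17 Cedarfen=23 Ironridge=24 → close Ironridge (overflow 15)
  24÷2 = 12 each, +1 to first 0
Round 4: Briarlake=29 Cedarfen=35 → close Cedarfen (overflow 26)
  35÷1 = 35 each, +1 to first 0

Closure order: Fernhollow, Hollowpine, Ironridge, Cedarfen
Last habitat: Briarlake with 64 animals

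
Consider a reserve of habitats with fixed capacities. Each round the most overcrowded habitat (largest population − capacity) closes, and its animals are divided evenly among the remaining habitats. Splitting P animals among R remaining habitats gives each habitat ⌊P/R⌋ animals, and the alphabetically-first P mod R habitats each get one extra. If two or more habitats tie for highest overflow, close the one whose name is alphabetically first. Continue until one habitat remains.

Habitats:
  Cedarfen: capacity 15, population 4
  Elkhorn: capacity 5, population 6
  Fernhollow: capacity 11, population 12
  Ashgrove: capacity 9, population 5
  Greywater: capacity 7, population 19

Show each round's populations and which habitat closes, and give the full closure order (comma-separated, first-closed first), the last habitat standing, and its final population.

Round 1: Ashgrove=5 Cedarfen=4 Elkhorn=6 Fernhollow=12 Greywater=19 → close Greywater (overflow 12)
  19÷4 = 4 each, +1 to first 3
Round 2: Ashgrove=10 Cedarfen=9 Elkhorn=11 Fernhollow=16 → close Elkhorn (overflow 6)
  11÷3 = 3 each, +1 to first 2
Round 3: Ashgrove=14 Cedarfen=13 Fernhollow=19 → close Fernhollow (overflow 8)
  19÷2 = 9 each, +1 to first 1
Round 4: Ashgrove=24 Cedarfen=22 → close Ashgrove (overflow 15)
  24÷1 = 24 each, +1 to first 0

Closure order: Greywater, Elkhorn, Fernhollow, Ashgrove
Last habitat: Cedarfen with 46 animals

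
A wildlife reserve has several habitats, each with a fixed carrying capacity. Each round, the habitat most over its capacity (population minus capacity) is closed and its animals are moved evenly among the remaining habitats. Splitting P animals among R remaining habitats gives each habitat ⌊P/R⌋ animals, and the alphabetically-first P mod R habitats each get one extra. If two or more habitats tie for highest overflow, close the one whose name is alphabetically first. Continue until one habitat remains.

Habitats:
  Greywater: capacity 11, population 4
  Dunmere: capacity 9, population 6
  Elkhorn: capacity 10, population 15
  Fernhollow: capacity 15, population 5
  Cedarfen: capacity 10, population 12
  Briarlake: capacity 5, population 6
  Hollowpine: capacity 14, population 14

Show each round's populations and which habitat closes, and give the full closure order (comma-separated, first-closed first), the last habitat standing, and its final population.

Round 1: Briarlake=6 Cedarfen=12 Dunmere=6 Elkhorn=15 Fernhollow=5 Greywater=4 Hollowpine=14 → close Elkhorn (overflow 5)
  15÷6 = 2 each, +1 to first 3
Round 2: Briarlake=9 Cedarfen=15 Dunmere=9 Fernhollow=7 Greywater=6 Hollowpine=16 → close Cedarfen (overflow 5)
  15÷5 = 3 each, +1 to first 0
Round 3: Briarlake=12 Dunmere=12 Fernhollow=10 Greywater=9 Hollowpine=19 → close Briarlake (overflow 7)
  12÷4 = 3 each, +1 to first 0
Round 4: Dunmere=15 Fernhollow=13 Greywater=12 Hollowpine=22 → close Hollowpine (overflow 8)
  22÷3 = 7 each, +1 to first 1
Round 5: Dunmere=23 Fernhollow=20 Greywater=19 → close Dunmere (overflow 14)
  23÷2 = 11 each, +1 to first 1
Round 6: Fernhollow=32 Greywater=30 → close Greywater (overflow 19)
  30÷1 = 30 each, +1 to first 0

Closure order: Elkhorn, Cedarfen, Briarlake, Hollowpine, Dunmere, Greywater
Last habitat: Fernhollow with 62 animals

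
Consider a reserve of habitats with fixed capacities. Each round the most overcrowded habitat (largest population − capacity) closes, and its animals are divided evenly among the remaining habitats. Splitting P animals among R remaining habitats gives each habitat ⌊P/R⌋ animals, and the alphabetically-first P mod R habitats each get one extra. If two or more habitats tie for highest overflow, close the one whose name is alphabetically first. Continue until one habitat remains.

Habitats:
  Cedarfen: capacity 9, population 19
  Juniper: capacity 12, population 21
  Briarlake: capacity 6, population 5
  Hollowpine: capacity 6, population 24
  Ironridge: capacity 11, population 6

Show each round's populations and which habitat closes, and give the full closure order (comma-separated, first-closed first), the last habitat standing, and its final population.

Closure order: Hollowpine, Cedarfen, Juniper, Briarlake
Last habitat: Ironridge with 75 animals

Round 1: Briarlake=5 Cedarfen=19 Hollowpine=24 Ironridge=6 Juniper=21 → close Hollowpine (overflow 18)
  24÷4 = 6 each, +1 to first 0
Round 2: Briarlake=11 Cedarfen=25 Ironridge=12 Juniper=27 → close Cedarfen (overflow 16)
  25÷3 = 8 each, +1 to first 1
Round 3: Briarlake=20 Ironridge=20 Juniper=35 → close Juniper (overflow 23)
  35÷2 = 17 each, +1 to first 1
Round 4: Briarlake=38 Ironridge=37 → close Briarlake (overflow 32)
  38÷1 = 38 each, +1 to first 0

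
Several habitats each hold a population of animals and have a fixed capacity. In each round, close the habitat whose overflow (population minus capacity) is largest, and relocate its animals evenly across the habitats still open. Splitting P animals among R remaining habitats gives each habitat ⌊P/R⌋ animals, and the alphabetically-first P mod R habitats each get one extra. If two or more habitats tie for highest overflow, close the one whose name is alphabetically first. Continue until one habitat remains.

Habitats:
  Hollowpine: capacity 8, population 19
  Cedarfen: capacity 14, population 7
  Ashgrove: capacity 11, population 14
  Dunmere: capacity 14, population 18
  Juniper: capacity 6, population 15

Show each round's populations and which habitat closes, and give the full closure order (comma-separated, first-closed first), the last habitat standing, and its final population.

Round 1: Ashgrove=14 Cedarfen=7 Dunmere=18 Hollowpine=19 Juniper=15 → close Hollowpine (overflow 11)
  19÷4 = 4 each, +1 to first 3
Round 2: Ashgrove=19 Cedarfen=12 Dunmere=23 Juniper=19 → close Juniper (overflow 13)
  19÷3 = 6 each, +1 to first 1
Round 3: Ashgrove=26 Cedarfen=18 Dunmere=29 → close Ashgrove (overflow 15)
  26÷2 = 13 each, +1 to first 0
Round 4: Cedarfen=31 Dunmere=42 → close Dunmere (overflow 28)
  42÷1 = 42 each, +1 to first 0

Closure order: Hollowpine, Juniper, Ashgrove, Dunmere
Last habitat: Cedarfen with 73 animals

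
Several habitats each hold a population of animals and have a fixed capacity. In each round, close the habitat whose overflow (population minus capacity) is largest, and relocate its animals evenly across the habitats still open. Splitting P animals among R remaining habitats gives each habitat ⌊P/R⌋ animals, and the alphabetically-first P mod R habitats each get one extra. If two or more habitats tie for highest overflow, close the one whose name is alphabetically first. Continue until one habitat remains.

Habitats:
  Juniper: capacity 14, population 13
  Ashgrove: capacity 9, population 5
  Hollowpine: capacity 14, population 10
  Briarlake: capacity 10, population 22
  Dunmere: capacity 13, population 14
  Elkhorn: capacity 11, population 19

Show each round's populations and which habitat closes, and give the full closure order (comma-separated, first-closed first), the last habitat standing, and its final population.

Round 1: Ashgrove=5 Briarlake=22 Dunmere=14 Elkhorn=19 Hollowpine=10 Juniper=13 → close Briarlake (overflow 12)
  22÷5 = 4 each, +1 to first 2
Round 2: Ashgrove=10 Dunmere=19 Elkhorn=23 Hollowpine=14 Juniper=17 → close Elkhorn (overflow 12)
  23÷4 = 5 each, +1 to first 3
Round 3: Ashgrove=16 Dunmere=25 Hollowpine=20 Juniper=22 → close Dunmere (overflow 12)
  25÷3 = 8 each, +1 to first 1
Round 4: Ashgrove=25 Hollowpine=28 Juniper=30 → close Ashgrove (overflow 16)
  25÷2 = 12 each, +1 to first 1
Round 5: Hollowpine=41 Juniper=42 → close Juniper (overflow 28)
  42÷1 = 42 each, +1 to first 0

Closure order: Briarlake, Elkhorn, Dunmere, Ashgrove, Juniper
Last habitat: Hollowpine with 83 animals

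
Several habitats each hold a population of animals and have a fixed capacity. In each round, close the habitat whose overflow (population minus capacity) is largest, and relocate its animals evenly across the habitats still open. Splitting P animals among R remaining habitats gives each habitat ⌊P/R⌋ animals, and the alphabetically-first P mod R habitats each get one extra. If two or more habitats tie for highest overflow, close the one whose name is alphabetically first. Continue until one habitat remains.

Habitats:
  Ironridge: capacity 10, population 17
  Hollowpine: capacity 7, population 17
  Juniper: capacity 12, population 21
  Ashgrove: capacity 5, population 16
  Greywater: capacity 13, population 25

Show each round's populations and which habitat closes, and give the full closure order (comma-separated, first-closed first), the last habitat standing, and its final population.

Round 1: Ashgrove=16 Greywater=25 Hollowpine=17 Ironridge=17 Juniper=21 → close Greywater (overflow 12)
  25÷4 = 6 each, +1 to first 1
Round 2: Ashgrove=23 Hollowpine=23 Ironridge=23 Juniper=27 → close Ashgrove (overflow 18)
  23÷3 = 7 each, +1 to first 2
Round 3: Hollowpine=31 Ironridge=31 Juniper=34 → close Hollowpine (overflow 24)
  31÷2 = 15 each, +1 to first 1
Round 4: Ironridge=47 Juniper=49 → close Ironridge (overflow 37)
  47÷1 = 47 each, +1 to first 0

Closure order: Greywater, Ashgrove, Hollowpine, Ironridge
Last habitat: Juniper with 96 animals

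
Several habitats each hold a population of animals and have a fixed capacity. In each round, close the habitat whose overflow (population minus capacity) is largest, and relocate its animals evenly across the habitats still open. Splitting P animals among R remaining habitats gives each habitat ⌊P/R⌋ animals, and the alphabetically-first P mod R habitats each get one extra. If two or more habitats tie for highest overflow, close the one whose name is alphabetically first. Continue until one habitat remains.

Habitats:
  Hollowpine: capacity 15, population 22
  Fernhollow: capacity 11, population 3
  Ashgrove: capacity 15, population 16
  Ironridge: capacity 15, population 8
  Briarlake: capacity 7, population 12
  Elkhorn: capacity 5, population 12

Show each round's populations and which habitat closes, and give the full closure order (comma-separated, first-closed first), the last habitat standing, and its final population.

Round 1: Ashgrove=16 Briarlake=12 Elkhorn=12 Fernhollow=3 Hollowpine=22 Ironridge=8 → close Elkhorn (overflow 7)
  12÷5 = 2 each, +1 to first 2
Round 2: Ashgrove=19 Briarlake=15 Fernhollow=5 Hollowpine=24 Ironridge=10 → close Hollowpine (overflow 9)
  24÷4 = 6 each, +1 to first 0
Round 3: Ashgrove=25 Briarlake=21 Fernhollow=11 Ironridge=16 → close Briarlake (overflow 14)
  21÷3 = 7 each, +1 to first 0
Round 4: Ashgrove=32 Fernhollow=18 Ironridge=23 → close Ashgrove (overflow 17)
  32÷2 = 16 each, +1 to first 0
Round 5: Fernhollow=34 Ironridge=39 → close Ironridge (overflow 24)
  39÷1 = 39 each, +1 to first 0

Closure order: Elkhorn, Hollowpine, Briarlake, Ashgrove, Ironridge
Last habitat: Fernhollow with 73 animals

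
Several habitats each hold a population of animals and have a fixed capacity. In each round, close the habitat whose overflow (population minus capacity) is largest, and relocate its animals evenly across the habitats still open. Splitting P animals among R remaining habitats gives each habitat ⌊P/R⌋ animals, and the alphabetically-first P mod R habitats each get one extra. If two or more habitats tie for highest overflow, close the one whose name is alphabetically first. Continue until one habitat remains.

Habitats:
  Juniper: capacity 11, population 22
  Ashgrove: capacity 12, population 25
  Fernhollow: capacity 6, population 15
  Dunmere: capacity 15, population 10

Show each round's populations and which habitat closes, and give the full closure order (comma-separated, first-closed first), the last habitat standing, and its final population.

Closure order: Ashgrove, Juniper, Fernhollow
Last habitat: Dunmere with 72 animals

Round 1: Ashgrove=25 Dunmere=10 Fernhollow=15 Juniper=22 → close Ashgrove (overflow 13)
  25÷3 = 8 each, +1 to first 1
Round 2: Dunmere=19 Fernhollow=23 Juniper=30 → close Juniper (overflow 19)
  30÷2 = 15 each, +1 to first 0
Round 3: Dunmere=34 Fernhollow=38 → close Fernhollow (overflow 32)
  38÷1 = 38 each, +1 to first 0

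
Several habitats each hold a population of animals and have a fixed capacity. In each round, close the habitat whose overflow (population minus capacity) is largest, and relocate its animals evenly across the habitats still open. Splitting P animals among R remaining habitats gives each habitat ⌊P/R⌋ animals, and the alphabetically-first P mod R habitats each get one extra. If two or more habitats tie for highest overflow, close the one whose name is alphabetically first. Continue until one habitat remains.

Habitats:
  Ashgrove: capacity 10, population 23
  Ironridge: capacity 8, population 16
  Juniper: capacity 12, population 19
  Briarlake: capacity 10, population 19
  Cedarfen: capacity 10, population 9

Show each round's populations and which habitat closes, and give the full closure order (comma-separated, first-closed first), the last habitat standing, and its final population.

Round 1: Ashgrove=23 Briarlake=19 Cedarfen=9 Ironridge=16 Juniper=19 → close Ashgrove (overflow 13)
  23÷4 = 5 each, +1 to first 3
Round 2: Briarlake=25 Cedarfen=15 Ironridge=22 Juniper=24 → close Briarlake (overflow 15)
  25÷3 = 8 each, +1 to first 1
Round 3: Cedarfen=24 Ironridge=30 Juniper=32 → close Ironridge (overflow 22)
  30÷2 = 15 each, +1 to first 0
Round 4: Cedarfen=39 Juniper=47 → close Juniper (overflow 35)
  47÷1 = 47 each, +1 to first 0

Closure order: Ashgrove, Briarlake, Ironridge, Juniper
Last habitat: Cedarfen with 86 animals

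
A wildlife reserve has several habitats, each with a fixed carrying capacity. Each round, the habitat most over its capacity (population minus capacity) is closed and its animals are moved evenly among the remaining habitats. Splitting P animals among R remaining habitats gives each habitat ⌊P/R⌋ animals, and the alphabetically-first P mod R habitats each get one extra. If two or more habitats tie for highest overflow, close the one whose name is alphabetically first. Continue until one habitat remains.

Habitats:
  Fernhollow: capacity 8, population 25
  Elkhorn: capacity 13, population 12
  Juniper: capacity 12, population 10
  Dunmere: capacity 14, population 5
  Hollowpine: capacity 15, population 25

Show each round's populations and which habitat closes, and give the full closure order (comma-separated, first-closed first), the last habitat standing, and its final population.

Round 1: Dunmere=5 Elkhorn=12 Fernhollow=25 Hollowpine=25 Juniper=10 → close Fernhollow (overflow 17)
  25÷4 = 6 each, +1 to first 1
Round 2: Dunmere=12 Elkhorn=18 Hollowpine=31 Juniper=16 → close Hollowpine (overflow 16)
  31÷3 = 10 each, +1 to first 1
Round 3: Dunmere=23 Elkhorn=28 Juniper=26 → close Elkhorn (overflow 15)
  28÷2 = 14 each, +1 to first 0
Round 4: Dunmere=37 Juniper=40 → close Juniper (overflow 28)
  40÷1 = 40 each, +1 to first 0

Closure order: Fernhollow, Hollowpine, Elkhorn, Juniper
Last habitat: Dunmere with 77 animals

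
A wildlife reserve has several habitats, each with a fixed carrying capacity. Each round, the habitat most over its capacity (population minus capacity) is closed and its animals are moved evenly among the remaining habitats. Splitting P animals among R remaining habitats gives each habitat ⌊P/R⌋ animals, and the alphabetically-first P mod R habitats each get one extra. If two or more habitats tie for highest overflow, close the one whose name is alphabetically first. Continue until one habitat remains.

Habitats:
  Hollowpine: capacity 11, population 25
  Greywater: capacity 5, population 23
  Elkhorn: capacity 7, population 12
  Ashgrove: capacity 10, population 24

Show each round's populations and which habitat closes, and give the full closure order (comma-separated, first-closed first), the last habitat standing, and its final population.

Round 1: Ashgrove=24 Elkhorn=12 Greywater=23 Hollowpine=25 → close Greywater (overflow 18)
  23÷3 = 7 each, +1 to first 2
Round 2: Ashgrove=32 Elkhorn=20 Hollowpine=32 → close Ashgrove (overflow 22)
  32÷2 = 16 each, +1 to first 0
Round 3: Elkhorn=36 Hollowpine=48 → close Hollowpine (overflow 37)
  48÷1 = 48 each, +1 to first 0

Closure order: Greywater, Ashgrove, Hollowpine
Last habitat: Elkhorn with 84 animals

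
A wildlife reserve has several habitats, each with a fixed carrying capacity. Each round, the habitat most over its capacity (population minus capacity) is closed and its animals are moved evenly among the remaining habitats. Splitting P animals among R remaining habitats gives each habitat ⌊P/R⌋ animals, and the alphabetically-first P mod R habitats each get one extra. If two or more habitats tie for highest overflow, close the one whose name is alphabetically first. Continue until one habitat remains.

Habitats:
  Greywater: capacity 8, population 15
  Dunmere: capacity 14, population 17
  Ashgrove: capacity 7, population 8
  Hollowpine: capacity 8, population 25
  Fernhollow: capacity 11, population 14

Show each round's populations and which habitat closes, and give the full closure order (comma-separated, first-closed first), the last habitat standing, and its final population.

Closure order: Hollowpine, Greywater, Dunmere, Fernhollow
Last habitat: Ashgrove with 79 animals

Round 1: Ashgrove=8 Dunmere=17 Fernhollow=14 Greywater=15 Hollowpine=25 → close Hollowpine (overflow 17)
  25÷4 = 6 each, +1 to first 1
Round 2: Ashgrove=15 Dunmere=23 Fernhollow=20 Greywater=21 → close Greywater (overflow 13)
  21÷3 = 7 each, +1 to first 0
Round 3: Ashgrove=22 Dunmere=30 Fernhollow=27 → close Dunmere (overflow 16)
  30÷2 = 15 each, +1 to first 0
Round 4: Ashgrove=37 Fernhollow=42 → close Fernhollow (overflow 31)
  42÷1 = 42 each, +1 to first 0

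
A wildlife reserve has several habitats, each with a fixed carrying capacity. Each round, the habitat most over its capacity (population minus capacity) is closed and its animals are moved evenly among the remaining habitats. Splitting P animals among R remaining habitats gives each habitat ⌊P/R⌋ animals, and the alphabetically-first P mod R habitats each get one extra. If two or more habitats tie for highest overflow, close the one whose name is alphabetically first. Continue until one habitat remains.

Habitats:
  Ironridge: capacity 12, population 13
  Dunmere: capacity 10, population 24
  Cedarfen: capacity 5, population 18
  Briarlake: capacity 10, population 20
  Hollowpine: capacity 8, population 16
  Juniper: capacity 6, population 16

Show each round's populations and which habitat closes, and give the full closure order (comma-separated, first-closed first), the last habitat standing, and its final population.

Closure order: Dunmere, Cedarfen, Briarlake, Hollowpine, Juniper
Last habitat: Ironridge with 107 animals

Round 1: Briarlake=20 Cedarfen=18 Dunmere=24 Hollowpine=16 Ironridge=13 Juniper=16 → close Dunmere (overflow 14)
  24÷5 = 4 each, +1 to first 4
Round 2: Briarlake=25 Cedarfen=23 Hollowpine=21 Ironridge=18 Juniper=20 → close Cedarfen (overflow 18)
  23÷4 = 5 each, +1 to first 3
Round 3: Briarlake=31 Hollowpine=27 Ironridge=24 Juniper=25 → close Briarlake (overflow 21)
  31÷3 = 10 each, +1 to first 1
Round 4: Hollowpine=38 Ironridge=34 Juniper=35 → close Hollowpine (overflow 30)
  38÷2 = 19 each, +1 to first 0
Round 5: Ironridge=53 Juniper=54 → close Juniper (overflow 48)
  54÷1 = 54 each, +1 to first 0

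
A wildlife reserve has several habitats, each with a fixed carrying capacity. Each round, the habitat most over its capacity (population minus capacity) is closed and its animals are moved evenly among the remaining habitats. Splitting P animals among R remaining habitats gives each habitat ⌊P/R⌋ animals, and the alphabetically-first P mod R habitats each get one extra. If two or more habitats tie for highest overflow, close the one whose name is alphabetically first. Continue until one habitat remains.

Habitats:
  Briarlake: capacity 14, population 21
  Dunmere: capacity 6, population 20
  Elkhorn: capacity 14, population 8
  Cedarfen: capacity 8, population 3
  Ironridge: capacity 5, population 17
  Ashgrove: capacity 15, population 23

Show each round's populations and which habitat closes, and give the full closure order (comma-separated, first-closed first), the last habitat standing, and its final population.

Round 1: Ashgrove=23 Briarlake=21 Cedarfen=3 Dunmere=20 Elkhorn=8 Ironridge=17 → close Dunmere (overflow 14)
  20÷5 = 4 each, +1 to first 0
Round 2: Ashgrove=27 Briarlake=25 Cedarfen=7 Elkhorn=12 Ironridge=21 → close Ironridge (overflow 16)
  21÷4 = 5 each, +1 to first 1
Round 3: Ashgrove=33 Briarlake=30 Cedarfen=12 Elkhorn=17 → close Ashgrove (overflow 18)
  33÷3 = 11 each, +1 to first 0
Round 4: Briarlake=41 Cedarfen=23 Elkhorn=28 → close Briarlake (overflow 27)
  41÷2 = 20 each, +1 to first 1
Round 5: Cedarfen=44 Elkhorn=48 → close Cedarfen (overflow 36)
  44÷1 = 44 each, +1 to first 0

Closure order: Dunmere, Ironridge, Ashgrove, Briarlake, Cedarfen
Last habitat: Elkhorn with 92 animals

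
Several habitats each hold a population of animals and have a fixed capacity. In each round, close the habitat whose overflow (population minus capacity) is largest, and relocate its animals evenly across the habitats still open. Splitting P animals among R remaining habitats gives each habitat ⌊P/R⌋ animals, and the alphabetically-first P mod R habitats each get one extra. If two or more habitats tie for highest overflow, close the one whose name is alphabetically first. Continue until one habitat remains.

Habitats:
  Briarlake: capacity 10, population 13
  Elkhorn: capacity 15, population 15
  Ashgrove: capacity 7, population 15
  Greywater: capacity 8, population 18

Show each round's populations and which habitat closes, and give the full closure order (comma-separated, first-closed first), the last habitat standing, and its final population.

Closure order: Greywater, Ashgrove, Briarlake
Last habitat: Elkhorn with 61 animals

Round 1: Ashgrove=15 Briarlake=13 Elkhorn=15 Greywater=18 → close Greywater (overflow 10)
  18÷3 = 6 each, +1 to first 0
Round 2: Ashgrove=21 Briarlake=19 Elkhorn=21 → close Ashgrove (overflow 14)
  21÷2 = 10 each, +1 to first 1
Round 3: Briarlake=30 Elkhorn=31 → close Briarlake (overflow 20)
  30÷1 = 30 each, +1 to first 0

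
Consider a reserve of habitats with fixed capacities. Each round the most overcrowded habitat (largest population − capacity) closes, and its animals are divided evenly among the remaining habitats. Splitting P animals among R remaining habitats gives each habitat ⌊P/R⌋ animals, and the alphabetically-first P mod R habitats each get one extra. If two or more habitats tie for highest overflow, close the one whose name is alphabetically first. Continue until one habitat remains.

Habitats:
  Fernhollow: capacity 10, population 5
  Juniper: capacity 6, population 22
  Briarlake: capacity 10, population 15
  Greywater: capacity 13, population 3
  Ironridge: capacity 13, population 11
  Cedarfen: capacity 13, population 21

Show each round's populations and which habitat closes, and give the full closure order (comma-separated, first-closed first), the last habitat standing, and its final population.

Round 1: Briarlake=15 Cedarfen=21 Fernhollow=5 Greywater=3 Ironridge=11 Juniper=22 → close Juniper (overflow 16)
  22÷5 = 4 each, +1 to first 2
Round 2: Briarlake=20 Cedarfen=26 Fernhollow=9 Greywater=7 Ironridge=15 → close Cedarfen (overflow 13)
  26÷4 = 6 each, +1 to first 2
Round 3: Briarlake=27 Fernhollow=16 Greywater=13 Ironridge=21 → close Briarlake (overflow 17)
  27÷3 = 9 each, +1 to first 0
Round 4: Fernhollow=25 Greywater=22 Ironridge=30 → close Ironridge (overflow 17)
  30÷2 = 15 each, +1 to first 0
Round 5: Fernhollow=40 Greywater=37 → close Fernhollow (overflow 30)
  40÷1 = 40 each, +1 to first 0

Closure order: Juniper, Cedarfen, Briarlake, Ironridge, Fernhollow
Last habitat: Greywater with 77 animals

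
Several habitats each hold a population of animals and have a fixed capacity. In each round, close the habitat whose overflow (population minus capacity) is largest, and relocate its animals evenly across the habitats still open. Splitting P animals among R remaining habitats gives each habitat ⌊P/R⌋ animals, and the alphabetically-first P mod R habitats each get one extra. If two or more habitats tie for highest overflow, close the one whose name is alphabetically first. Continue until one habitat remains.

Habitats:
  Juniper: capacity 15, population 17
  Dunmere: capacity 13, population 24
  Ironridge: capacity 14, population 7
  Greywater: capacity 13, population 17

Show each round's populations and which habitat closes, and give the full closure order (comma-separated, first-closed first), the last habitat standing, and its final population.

Closure order: Dunmere, Greywater, Juniper
Last habitat: Ironridge with 65 animals

Round 1: Dunmere=24 Greywater=17 Ironridge=7 Juniper=17 → close Dunmere (overflow 11)
  24÷3 = 8 each, +1 to first 0
Round 2: Greywater=25 Ironridge=15 Juniper=25 → close Greywater (overflow 12)
  25÷2 = 12 each, +1 to first 1
Round 3: Ironridge=28 Juniper=37 → close Juniper (overflow 22)
  37÷1 = 37 each, +1 to first 0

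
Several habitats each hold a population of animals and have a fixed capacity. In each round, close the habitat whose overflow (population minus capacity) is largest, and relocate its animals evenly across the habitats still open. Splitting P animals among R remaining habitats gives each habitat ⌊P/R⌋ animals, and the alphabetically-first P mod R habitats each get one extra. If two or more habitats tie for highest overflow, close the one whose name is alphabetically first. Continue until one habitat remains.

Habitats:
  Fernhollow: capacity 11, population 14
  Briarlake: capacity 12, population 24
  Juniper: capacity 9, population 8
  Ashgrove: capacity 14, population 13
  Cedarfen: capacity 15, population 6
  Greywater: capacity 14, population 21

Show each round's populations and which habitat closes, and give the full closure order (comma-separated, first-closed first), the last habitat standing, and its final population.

Closure order: Briarlake, Greywater, Fernhollow, Ashgrove, Juniper
Last habitat: Cedarfen with 86 animals

Round 1: Ashgrove=13 Briarlake=24 Cedarfen=6 Fernhollow=14 Greywater=21 Juniper=8 → close Briarlake (overflow 12)
  24÷5 = 4 each, +1 to first 4
Round 2: Ashgrove=18 Cedarfen=11 Fernhollow=19 Greywater=26 Juniper=12 → close Greywater (overflow 12)
  26÷4 = 6 each, +1 to first 2
Round 3: Ashgrove=25 Cedarfen=18 Fernhollow=25 Juniper=18 → close Fernhollow (overflow 14)
  25÷3 = 8 each, +1 to first 1
Round 4: Ashgrove=34 Cedarfen=26 Juniper=26 → close Ashgrove (overflow 20)
  34÷2 = 17 each, +1 to first 0
Round 5: Cedarfen=43 Juniper=43 → close Juniper (overflow 34)
  43÷1 = 43 each, +1 to first 0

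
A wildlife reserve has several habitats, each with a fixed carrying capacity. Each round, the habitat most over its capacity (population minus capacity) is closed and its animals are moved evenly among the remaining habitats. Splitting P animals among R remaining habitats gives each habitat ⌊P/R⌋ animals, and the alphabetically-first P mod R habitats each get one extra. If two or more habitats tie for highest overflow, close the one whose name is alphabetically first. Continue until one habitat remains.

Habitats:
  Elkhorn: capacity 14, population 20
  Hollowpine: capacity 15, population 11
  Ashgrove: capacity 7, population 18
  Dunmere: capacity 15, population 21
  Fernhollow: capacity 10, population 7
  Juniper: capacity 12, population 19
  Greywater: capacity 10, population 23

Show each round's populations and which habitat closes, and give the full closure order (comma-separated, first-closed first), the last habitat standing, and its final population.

Round 1: Ashgrove=18 Dunmere=21 Elkhorn=20 Fernhollow=7 Greywater=23 Hollowpine=11 Juniper=19 → close Greywater (overflow 13)
  23÷6 = 3 each, +1 to first 5
Round 2: Ashgrove=22 Dunmere=25 Elkhorn=24 Fernhollow=11 Hollowpine=15 Juniper=22 → close Ashgrove (overflow 15)
  22÷5 = 4 each, +1 to first 2
Round 3: Dunmere=30 Elkhorn=29 Fernhollow=15 Hollowpine=19 Juniper=26 → close Dunmere (overflow 15)
  30÷4 = 7 each, +1 to first 2
Round 4: Elkhorn=37 Fernhollow=23 Hollowpine=26 Juniper=33 → close Elkhorn (overflow 23)
  37÷3 = 12 each, +1 to first 1
Round 5: Fernhollow=36 Hollowpine=38 Juniper=45 → close Juniper (overflow 33)
  45÷2 = 22 each, +1 to first 1
Round 6: Fernhollow=59 Hollowpine=60 → close Fernhollow (overflow 49)
  59÷1 = 59 each, +1 to first 0

Closure order: Greywater, Ashgrove, Dunmere, Elkhorn, Juniper, Fernhollow
Last habitat: Hollowpine with 119 animals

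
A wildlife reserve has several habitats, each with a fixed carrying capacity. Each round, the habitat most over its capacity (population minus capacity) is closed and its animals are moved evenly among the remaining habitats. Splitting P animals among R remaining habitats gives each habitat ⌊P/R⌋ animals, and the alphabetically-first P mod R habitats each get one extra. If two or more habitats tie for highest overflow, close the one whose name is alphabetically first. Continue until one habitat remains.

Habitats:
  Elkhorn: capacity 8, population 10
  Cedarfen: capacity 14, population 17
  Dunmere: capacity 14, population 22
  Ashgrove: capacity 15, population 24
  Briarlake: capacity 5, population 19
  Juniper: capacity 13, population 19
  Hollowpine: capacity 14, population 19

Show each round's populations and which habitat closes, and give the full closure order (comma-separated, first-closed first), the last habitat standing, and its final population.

Round 1: Ashgrove=24 Briarlake=19 Cedarfen=17 Dunmere=22 Elkhorn=10 Hollowpine=19 Juniper=19 → close Briarlake (overflow 14)
  19÷6 = 3 each, +1 to first 1
Round 2: Ashgrove=28 Cedarfen=20 Dunmere=25 Elkhorn=13 Hollowpine=22 Juniper=22 → close Ashgrove (overflow 13)
  28÷5 = 5 each, +1 to first 3
Round 3: Cedarfen=26 Dunmere=31 Elkhorn=19 Hollowpine=27 Juniper=27 → close Dunmere (overflow 17)
  31÷4 = 7 each, +1 to first 3
Round 4: Cedarfen=34 Elkhorn=27 Hollowpine=35 Juniper=34 → close Hollowpine (overflow 21)
  35÷3 = 11 each, +1 to first 2
Round 5: Cedarfen=46 Elkhorn=39 Juniper=45 → close Cedarfen (overflow 32)
  46÷2 = 23 each, +1 to first 0
Round 6: Elkhorn=62 Juniper=68 → close Juniper (overflow 55)
  68÷1 = 68 each, +1 to first 0

Closure order: Briarlake, Ashgrove, Dunmere, Hollowpine, Cedarfen, Juniper
Last habitat: Elkhorn with 130 animals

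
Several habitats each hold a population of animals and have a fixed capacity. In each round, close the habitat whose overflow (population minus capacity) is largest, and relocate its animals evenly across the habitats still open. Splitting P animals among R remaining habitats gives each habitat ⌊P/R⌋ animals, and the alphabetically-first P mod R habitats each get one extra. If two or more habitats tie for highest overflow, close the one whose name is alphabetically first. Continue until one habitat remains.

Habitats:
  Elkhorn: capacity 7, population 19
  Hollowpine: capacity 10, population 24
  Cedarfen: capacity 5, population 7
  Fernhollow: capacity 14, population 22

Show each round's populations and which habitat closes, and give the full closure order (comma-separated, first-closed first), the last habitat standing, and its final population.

Closure order: Hollowpine, Elkhorn, Fernhollow
Last habitat: Cedarfen with 72 animals

Round 1: Cedarfen=7 Elkhorn=19 Fernhollow=22 Hollowpine=24 → close Hollowpine (overflow 14)
  24÷3 = 8 each, +1 to first 0
Round 2: Cedarfen=15 Elkhorn=27 Fernhollow=30 → close Elkhorn (overflow 20)
  27÷2 = 13 each, +1 to first 1
Round 3: Cedarfen=29 Fernhollow=43 → close Fernhollow (overflow 29)
  43÷1 = 43 each, +1 to first 0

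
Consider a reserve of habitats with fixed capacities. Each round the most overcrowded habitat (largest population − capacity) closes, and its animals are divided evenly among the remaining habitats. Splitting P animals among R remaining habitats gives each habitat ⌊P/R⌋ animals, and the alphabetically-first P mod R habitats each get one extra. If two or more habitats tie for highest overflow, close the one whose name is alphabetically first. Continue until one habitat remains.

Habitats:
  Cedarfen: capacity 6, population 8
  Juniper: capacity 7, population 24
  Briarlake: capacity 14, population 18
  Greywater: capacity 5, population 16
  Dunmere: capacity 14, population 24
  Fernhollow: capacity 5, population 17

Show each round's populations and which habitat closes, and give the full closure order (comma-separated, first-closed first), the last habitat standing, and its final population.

Closure order: Juniper, Fernhollow, Dunmere, Greywater, Briarlake
Last habitat: Cedarfen with 107 animals

Round 1: Briarlake=18 Cedarfen=8 Dunmere=24 Fernhollow=17 Greywater=16 Juniper=24 → close Juniper (overflow 17)
  24÷5 = 4 each, +1 to first 4
Round 2: Briarlake=23 Cedarfen=13 Dunmere=29 Fernhollow=22 Greywater=20 → close Fernhollow (overflow 17)
  22÷4 = 5 each, +1 to first 2
Round 3: Briarlake=29 Cedarfen=19 Dunmere=34 Greywater=25 → close Dunmere (overflow 20)
  34÷3 = 11 each, +1 to first 1
Round 4: Briarlake=41 Cedarfen=30 Greywater=36 → close Greywater (overflow 31)
  36÷2 = 18 each, +1 to first 0
Round 5: Briarlake=59 Cedarfen=48 → close Briarlake (overflow 45)
  59÷1 = 59 each, +1 to first 0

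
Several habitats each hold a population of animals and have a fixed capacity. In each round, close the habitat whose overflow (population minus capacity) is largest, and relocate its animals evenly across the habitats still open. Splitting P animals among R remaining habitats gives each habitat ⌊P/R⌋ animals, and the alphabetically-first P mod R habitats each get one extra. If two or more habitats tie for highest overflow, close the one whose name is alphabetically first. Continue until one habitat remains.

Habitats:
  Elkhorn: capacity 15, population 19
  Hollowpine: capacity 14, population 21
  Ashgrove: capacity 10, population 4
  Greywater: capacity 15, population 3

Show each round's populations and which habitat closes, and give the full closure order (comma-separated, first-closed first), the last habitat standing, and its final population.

Round 1: Ashgrove=4 Elkhorn=19 Greywater=3 Hollowpine=21 → close Hollowpine (overflow 7)
  21÷3 = 7 each, +1 to first 0
Round 2: Ashgrove=11 Elkhorn=26 Greywater=10 → close Elkhorn (overflow 11)
  26÷2 = 13 each, +1 to first 0
Round 3: Ashgrove=24 Greywater=23 → close Ashgrove (overflow 14)
  24÷1 = 24 each, +1 to first 0

Closure order: Hollowpine, Elkhorn, Ashgrove
Last habitat: Greywater with 47 animals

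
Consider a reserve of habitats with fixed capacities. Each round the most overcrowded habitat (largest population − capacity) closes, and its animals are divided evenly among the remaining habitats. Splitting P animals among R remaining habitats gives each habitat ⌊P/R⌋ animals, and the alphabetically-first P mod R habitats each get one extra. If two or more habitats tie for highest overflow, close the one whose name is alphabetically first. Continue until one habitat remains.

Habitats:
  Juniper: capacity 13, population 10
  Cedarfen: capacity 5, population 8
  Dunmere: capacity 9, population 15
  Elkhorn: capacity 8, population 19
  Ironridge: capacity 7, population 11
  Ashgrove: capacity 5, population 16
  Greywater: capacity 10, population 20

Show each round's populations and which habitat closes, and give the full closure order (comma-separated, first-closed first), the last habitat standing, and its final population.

Round 1: Ashgrove=16 Cedarfen=8 Dunmere=15 Elkhorn=19 Greywater=20 Ironridge=11 Juniper=10 → close Ashgrove (overflow 11)
  16÷6 = 2 each, +1 to first 4
Round 2: Cedarfen=11 Dunmere=18 Elkhorn=22 Greywater=23 Ironridge=13 Juniper=12 → close Elkhorn (overflow 14)
  22÷5 = 4 each, +1 to first 2
Round 3: Cedarfen=16 Dunmere=23 Greywater=27 Ironridge=17 Juniper=16 → close Greywater (overflow 17)
  27÷4 = 6 each, +1 to first 3
Round 4: Cedarfen=23 Dunmere=30 Ironridge=24 Juniper=22 → close Dunmere (overflow 21)
  30÷3 = 10 each, +1 to first 0
Round 5: Cedarfen=33 Ironridge=34 Juniper=32 → close Cedarfen (overflow 28)
  33÷2 = 16 each, +1 to first 1
Round 6: Ironridge=51 Juniper=48 → close Ironridge (overflow 44)
  51÷1 = 51 each, +1 to first 0

Closure order: Ashgrove, Elkhorn, Greywater, Dunmere, Cedarfen, Ironridge
Last habitat: Juniper with 99 animals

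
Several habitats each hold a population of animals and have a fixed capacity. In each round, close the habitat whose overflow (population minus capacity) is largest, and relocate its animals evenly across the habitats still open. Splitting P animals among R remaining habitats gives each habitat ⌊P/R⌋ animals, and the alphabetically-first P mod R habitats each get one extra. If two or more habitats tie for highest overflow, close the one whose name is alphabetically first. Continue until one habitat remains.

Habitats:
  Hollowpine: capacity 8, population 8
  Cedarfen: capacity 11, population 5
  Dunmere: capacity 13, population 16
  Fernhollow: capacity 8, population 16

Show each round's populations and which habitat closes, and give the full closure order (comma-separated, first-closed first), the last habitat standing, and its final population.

Round 1: Cedarfen=5 Dunmere=16 Fernhollow=16 Hollowpine=8 → close Fernhollow (overflow 8)
  16÷3 = 5 each, +1 to first 1
Round 2: Cedarfen=11 Dunmere=21 Hollowpine=13 → close Dunmere (overflow 8)
  21÷2 = 10 each, +1 to first 1
Round 3: Cedarfen=22 Hollowpine=23 → close Hollowpine (overflow 15)
  23÷1 = 23 each, +1 to first 0

Closure order: Fernhollow, Dunmere, Hollowpine
Last habitat: Cedarfen with 45 animals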